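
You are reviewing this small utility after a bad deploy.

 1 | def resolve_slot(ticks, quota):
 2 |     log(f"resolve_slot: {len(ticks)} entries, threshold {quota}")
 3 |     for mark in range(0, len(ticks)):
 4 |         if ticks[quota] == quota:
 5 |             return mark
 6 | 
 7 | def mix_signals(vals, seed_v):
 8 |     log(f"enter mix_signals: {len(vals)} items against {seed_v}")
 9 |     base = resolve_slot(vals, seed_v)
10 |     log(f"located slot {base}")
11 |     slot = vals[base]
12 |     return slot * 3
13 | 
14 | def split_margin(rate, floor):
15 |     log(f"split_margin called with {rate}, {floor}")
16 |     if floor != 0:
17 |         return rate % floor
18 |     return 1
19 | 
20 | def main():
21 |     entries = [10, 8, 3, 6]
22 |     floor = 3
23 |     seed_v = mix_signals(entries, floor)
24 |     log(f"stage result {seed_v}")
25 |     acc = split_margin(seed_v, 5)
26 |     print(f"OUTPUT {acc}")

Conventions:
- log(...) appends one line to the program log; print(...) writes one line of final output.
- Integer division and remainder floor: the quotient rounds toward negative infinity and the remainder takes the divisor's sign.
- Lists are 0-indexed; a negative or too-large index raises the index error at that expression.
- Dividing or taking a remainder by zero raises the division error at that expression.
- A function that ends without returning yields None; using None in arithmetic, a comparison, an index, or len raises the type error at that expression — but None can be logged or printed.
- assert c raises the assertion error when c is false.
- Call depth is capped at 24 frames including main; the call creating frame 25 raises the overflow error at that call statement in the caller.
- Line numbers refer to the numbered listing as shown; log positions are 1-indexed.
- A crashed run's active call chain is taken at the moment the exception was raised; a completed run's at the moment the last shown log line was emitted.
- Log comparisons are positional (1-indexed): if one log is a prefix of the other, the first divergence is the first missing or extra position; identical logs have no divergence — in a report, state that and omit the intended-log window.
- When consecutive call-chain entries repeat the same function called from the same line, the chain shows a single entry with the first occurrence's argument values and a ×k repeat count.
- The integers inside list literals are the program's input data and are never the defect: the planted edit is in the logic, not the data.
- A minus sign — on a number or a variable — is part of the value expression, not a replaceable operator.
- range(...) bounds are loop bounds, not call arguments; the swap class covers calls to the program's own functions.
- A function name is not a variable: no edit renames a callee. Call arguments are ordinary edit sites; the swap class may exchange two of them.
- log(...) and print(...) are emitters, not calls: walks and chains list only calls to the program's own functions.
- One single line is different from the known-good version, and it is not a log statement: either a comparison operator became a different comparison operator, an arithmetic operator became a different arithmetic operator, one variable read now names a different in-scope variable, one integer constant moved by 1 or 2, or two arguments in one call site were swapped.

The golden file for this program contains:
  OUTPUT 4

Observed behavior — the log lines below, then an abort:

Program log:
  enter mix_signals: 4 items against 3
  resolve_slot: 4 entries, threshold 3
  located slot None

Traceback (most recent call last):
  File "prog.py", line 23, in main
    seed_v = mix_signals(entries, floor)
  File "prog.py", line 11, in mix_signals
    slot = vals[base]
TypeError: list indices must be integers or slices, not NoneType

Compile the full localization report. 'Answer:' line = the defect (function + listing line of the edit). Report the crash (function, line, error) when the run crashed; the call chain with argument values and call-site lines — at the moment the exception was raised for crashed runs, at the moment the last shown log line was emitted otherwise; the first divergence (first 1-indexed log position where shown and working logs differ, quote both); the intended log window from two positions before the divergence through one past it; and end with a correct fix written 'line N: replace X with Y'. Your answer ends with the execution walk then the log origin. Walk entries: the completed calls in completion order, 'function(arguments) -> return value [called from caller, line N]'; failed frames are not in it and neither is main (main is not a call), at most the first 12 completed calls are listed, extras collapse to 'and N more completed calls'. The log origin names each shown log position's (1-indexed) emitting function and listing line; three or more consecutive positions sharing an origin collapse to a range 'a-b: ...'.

Answer: the defect is in resolve_slot at line 4.
Key observation: The log first diverges at position 3: the faulty run prints 'located slot None' where the working version prints 'located slot 2'.
Crash: mix_signals, line 11, TypeError.
Call chain: main -> mix_signals([10, 8, 3, 6], 3) (called at line 23).
First divergence: position 3; shown 'located slot None' vs intended 'located slot 2'.
Intended log window:
  1: enter mix_signals: 4 items against 3
  2: resolve_slot: 4 entries, threshold 3
  3: located slot 2
  4: stage result 9
Execution walk:
  resolve_slot([10, 8, 3, 6], 3) -> None  [called from mix_signals, line 9]
Log origin:
  1: from mix_signals, line 8
  2: from resolve_slot, line 2
  3: from mix_signals, line 10
A correct fix: line 4: replace `ticks[quota]` with `ticks[mark]`.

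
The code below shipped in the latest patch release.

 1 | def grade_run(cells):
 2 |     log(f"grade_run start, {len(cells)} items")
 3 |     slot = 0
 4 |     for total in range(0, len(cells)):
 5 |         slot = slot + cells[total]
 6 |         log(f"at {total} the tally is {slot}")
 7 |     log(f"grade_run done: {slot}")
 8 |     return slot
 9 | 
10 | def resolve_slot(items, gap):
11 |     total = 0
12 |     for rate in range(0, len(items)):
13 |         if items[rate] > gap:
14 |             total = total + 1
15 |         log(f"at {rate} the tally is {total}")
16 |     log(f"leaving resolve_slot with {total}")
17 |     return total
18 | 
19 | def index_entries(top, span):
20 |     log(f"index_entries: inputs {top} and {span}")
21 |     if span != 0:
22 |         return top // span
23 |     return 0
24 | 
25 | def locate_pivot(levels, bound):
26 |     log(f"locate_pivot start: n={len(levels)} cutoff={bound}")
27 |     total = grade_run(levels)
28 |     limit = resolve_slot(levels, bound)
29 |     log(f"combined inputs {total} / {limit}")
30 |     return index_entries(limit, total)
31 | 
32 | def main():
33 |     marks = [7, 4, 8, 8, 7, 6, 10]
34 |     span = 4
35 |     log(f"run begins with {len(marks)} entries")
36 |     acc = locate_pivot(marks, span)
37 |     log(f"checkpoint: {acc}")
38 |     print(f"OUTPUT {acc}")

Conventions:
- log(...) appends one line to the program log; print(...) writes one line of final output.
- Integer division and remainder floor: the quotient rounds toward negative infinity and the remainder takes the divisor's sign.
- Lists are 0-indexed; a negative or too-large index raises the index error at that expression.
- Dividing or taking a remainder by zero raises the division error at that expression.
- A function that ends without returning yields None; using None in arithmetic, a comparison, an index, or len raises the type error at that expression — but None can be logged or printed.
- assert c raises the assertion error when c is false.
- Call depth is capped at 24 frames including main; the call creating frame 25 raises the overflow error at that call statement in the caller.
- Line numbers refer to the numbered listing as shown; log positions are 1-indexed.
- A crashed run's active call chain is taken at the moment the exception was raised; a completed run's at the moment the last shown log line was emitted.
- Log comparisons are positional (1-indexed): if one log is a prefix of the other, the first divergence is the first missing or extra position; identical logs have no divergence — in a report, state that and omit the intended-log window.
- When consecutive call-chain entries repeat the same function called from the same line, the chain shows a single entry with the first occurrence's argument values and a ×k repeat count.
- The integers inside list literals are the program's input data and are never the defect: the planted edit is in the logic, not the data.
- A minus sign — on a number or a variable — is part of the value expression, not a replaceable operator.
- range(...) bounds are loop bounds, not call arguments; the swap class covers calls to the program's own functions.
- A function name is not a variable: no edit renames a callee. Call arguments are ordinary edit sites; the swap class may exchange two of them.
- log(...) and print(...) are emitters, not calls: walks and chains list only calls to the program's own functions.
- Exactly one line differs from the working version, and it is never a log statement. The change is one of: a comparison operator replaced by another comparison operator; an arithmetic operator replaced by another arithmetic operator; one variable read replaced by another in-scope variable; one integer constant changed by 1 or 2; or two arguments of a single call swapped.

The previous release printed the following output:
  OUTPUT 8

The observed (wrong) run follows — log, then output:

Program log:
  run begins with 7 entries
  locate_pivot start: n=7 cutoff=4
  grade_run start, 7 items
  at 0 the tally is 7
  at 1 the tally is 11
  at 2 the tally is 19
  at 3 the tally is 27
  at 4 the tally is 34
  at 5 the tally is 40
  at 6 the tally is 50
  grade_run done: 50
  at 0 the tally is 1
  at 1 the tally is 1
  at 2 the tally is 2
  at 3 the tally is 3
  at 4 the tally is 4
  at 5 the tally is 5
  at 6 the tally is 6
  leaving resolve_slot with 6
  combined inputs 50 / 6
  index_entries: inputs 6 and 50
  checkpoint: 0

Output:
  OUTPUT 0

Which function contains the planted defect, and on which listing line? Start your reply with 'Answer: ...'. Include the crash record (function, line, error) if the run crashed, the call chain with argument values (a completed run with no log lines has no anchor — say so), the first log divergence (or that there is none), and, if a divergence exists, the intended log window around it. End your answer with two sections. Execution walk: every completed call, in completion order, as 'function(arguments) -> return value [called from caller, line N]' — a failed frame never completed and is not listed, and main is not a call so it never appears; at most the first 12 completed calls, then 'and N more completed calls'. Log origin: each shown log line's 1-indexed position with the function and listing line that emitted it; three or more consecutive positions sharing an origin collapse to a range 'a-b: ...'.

Answer: the defect is in locate_pivot at line 30.
The tell: Everything matches until log position 21, which reads 'index_entries: inputs 6 and 50' in place of 'index_entries: inputs 50 and 6'.
Call chain: main.
First divergence: position 21 — the shown line 'index_entries: inputs 6 and 50' should read 'index_entries: inputs 50 and 6'.
Intended log window:
  19: leaving resolve_slot with 6
  20: combined inputs 50 / 6
  21: index_entries: inputs 50 and 6
  22: checkpoint: 8
Execution walk:
  grade_run([7, 4, 8, 8, 7, 6, 10]) -> 50  [called from locate_pivot, line 27]
  resolve_slot([7, 4, 8, 8, 7, 6, 10], 4) -> 6  [called from locate_pivot, line 28]
  index_entries(6, 50) -> 0  [called from locate_pivot, line 30]
  locate_pivot([7, 4, 8, 8, 7, 6, 10], 4) -> 0  [called from main, line 36]
Log line origins:
  1: emitted by main (line 35)
  2: emitted by locate_pivot (line 26)
  3: emitted by grade_run (line 2)
  4-10: emitted by grade_run (line 6)
  11: emitted by grade_run (line 7)
  12-18: emitted by resolve_slot (line 15)
  19: emitted by resolve_slot (line 16)
  20: emitted by locate_pivot (line 29)
  21: emitted by index_entries (line 20)
  22: emitted by main (line 37)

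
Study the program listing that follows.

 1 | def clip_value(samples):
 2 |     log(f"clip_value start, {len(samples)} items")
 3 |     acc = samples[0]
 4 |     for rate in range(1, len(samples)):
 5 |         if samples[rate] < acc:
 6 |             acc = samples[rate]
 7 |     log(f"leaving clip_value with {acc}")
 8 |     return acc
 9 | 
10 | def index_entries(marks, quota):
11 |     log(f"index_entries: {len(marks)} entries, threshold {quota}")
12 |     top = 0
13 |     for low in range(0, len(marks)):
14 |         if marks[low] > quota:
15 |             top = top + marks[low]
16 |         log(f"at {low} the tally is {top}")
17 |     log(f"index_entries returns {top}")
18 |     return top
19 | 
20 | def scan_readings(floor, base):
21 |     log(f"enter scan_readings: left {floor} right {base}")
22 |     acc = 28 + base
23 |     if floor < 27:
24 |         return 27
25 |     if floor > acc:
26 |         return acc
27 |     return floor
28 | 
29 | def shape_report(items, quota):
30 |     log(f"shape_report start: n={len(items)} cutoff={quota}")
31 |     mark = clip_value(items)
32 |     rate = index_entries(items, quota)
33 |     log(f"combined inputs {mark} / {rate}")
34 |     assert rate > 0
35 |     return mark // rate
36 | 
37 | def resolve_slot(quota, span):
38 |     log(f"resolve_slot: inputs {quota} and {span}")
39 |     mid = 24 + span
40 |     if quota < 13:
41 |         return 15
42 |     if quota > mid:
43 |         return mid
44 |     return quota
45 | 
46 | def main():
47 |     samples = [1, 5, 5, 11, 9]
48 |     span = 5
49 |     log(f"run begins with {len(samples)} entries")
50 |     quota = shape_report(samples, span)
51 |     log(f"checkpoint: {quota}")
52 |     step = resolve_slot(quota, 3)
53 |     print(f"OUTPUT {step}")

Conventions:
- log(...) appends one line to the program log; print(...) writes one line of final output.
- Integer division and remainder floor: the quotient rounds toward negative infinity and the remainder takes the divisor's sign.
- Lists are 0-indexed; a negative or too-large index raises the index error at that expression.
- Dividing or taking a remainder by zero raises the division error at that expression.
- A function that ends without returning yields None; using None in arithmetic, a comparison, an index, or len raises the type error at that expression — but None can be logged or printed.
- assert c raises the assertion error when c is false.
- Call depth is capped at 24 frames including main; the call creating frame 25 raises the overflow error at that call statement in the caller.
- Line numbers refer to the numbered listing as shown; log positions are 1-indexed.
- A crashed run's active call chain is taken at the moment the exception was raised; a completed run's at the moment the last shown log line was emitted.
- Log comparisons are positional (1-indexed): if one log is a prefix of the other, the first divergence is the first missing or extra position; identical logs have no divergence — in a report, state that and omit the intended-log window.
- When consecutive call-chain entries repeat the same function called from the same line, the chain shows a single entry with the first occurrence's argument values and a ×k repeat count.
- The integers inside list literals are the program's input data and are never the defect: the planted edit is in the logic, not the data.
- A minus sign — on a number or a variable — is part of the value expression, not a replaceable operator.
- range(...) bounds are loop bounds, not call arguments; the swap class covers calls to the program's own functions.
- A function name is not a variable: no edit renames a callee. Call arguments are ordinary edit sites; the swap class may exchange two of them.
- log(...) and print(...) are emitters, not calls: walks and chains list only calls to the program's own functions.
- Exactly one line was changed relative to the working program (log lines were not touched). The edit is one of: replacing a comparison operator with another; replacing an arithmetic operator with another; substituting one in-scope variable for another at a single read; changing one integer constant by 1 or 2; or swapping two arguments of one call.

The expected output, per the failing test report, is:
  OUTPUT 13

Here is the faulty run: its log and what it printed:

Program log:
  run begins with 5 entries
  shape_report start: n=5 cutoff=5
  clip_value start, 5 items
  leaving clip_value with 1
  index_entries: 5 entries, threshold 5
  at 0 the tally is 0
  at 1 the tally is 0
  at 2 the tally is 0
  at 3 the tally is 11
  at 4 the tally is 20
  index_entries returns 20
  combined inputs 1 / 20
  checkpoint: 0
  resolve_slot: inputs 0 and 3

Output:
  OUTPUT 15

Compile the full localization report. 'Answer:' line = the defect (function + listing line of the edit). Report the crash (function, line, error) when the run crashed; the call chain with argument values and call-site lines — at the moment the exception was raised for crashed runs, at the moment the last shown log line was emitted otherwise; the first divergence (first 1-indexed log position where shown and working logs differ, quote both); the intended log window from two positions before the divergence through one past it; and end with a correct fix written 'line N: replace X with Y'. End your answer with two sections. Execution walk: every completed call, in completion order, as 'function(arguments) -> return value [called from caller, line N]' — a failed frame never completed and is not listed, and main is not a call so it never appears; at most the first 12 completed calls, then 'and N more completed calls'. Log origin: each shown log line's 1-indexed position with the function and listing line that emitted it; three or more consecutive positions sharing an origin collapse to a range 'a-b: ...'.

Answer: the defect is in resolve_slot at line 41.
Key fact: The logs agree in full; only the final output differs.
Call chain: main -> resolve_slot(0, 3) (called at line 52).
First divergence: there is none — every log position agrees.
Execution walk:
  clip_value([1, 5, 5, 11, 9]) -> 1  [called from shape_report, line 31]
  index_entries([1, 5, 5, 11, 9], 5) -> 20  [called from shape_report, line 32]
  shape_report([1, 5, 5, 11, 9], 5) -> 0  [called from main, line 50]
  resolve_slot(0, 3) -> 15  [called from main, line 52]
Log origins:
  1: logged in main at line 49
  2: logged in shape_report at line 30
  3: logged in clip_value at line 2
  4: logged in clip_value at line 7
  5: logged in index_entries at line 11
  6-10: logged in index_entries at line 16
  11: logged in index_entries at line 17
  12: logged in shape_report at line 33
  13: logged in main at line 51
  14: logged in resolve_slot at line 38
A correct fix: line 41: replace `15` with `13`.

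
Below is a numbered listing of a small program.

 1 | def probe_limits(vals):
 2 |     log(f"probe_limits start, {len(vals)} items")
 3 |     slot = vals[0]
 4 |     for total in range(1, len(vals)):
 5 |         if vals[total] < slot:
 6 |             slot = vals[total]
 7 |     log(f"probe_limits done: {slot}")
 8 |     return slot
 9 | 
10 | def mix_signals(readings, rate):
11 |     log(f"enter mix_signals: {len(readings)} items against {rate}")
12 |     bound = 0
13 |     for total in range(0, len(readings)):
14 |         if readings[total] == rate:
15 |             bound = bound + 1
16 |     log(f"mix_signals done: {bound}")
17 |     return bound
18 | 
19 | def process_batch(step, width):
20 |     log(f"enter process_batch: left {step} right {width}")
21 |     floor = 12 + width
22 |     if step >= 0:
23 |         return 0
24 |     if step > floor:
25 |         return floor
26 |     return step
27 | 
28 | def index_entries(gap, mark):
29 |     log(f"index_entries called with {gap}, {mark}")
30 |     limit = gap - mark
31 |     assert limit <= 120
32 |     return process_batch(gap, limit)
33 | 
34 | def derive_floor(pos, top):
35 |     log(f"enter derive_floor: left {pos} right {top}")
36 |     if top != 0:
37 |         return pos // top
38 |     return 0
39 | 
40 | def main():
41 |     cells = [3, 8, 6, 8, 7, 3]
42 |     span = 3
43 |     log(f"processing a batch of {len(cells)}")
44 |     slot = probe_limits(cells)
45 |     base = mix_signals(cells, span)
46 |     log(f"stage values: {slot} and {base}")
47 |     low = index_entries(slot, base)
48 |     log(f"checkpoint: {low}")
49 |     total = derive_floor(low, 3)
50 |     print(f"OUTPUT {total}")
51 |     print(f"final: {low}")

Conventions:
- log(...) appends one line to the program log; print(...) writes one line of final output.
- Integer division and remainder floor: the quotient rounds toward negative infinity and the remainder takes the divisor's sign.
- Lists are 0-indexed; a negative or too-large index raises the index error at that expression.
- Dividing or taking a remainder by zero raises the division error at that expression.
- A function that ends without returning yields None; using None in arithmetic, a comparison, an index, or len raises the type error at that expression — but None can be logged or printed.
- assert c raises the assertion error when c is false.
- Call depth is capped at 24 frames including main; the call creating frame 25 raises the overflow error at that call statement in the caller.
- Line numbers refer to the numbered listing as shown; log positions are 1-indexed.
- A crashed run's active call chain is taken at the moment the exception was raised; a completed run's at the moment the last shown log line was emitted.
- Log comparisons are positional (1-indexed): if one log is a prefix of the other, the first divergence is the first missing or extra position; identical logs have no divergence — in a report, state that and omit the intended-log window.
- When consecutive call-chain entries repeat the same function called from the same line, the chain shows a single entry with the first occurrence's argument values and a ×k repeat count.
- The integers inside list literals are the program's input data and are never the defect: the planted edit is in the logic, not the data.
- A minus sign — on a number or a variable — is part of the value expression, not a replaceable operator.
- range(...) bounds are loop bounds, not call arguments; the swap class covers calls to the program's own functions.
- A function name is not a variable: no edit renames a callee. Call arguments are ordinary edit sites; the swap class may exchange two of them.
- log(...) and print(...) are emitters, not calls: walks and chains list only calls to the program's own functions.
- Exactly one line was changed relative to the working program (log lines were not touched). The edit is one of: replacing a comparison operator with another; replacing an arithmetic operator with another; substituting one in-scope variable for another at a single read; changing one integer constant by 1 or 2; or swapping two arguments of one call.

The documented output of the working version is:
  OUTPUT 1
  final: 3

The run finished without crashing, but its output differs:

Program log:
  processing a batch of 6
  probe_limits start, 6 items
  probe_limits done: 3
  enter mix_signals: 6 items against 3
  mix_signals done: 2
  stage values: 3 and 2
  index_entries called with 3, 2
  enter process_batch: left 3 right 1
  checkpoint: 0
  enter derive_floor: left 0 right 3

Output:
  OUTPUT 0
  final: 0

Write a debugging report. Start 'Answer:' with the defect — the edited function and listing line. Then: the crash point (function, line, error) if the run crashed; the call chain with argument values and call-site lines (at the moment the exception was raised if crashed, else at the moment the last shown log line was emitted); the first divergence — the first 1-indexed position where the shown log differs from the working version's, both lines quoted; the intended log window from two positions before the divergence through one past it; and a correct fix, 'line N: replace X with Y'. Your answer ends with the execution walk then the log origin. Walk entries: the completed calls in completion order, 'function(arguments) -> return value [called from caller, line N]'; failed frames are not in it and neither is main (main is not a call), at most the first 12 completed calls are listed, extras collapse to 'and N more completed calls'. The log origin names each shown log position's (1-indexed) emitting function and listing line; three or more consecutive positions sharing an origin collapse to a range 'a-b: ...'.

Answer: the defect is in process_batch at line 22.
The tell: The log first diverges at position 9: the faulty run prints 'checkpoint: 0' where the working version prints 'checkpoint: 3'.
Call chain: main -> derive_floor(0, 3) (called at line 49).
First divergence: position 9 — the shown line 'checkpoint: 0' should read 'checkpoint: 3'.
Intended log window:
  7: index_entries called with 3, 2
  8: enter process_batch: left 3 right 1
  9: checkpoint: 3
  10: enter derive_floor: left 3 right 3
Execution walk:
  probe_limits([3, 8, 6, 8, 7, 3]) -> 3  [called from main, line 44]
  mix_signals([3, 8, 6, 8, 7, 3], 3) -> 2  [called from main, line 45]
  process_batch(3, 1) -> 0  [called from index_entries, line 32]
  index_entries(3, 2) -> 0  [called from main, line 47]
  derive_floor(0, 3) -> 0  [called from main, line 49]
Log origins:
  1: logged in main at line 43
  2: logged in probe_limits at line 2
  3: logged in probe_limits at line 7
  4: logged in mix_signals at line 11
  5: logged in mix_signals at line 16
  6: logged in main at line 46
  7: logged in index_entries at line 29
  8: logged in process_batch at line 20
  9: logged in main at line 48
  10: logged in derive_floor at line 35
A correct fix: line 22: replace `>=` with `<`.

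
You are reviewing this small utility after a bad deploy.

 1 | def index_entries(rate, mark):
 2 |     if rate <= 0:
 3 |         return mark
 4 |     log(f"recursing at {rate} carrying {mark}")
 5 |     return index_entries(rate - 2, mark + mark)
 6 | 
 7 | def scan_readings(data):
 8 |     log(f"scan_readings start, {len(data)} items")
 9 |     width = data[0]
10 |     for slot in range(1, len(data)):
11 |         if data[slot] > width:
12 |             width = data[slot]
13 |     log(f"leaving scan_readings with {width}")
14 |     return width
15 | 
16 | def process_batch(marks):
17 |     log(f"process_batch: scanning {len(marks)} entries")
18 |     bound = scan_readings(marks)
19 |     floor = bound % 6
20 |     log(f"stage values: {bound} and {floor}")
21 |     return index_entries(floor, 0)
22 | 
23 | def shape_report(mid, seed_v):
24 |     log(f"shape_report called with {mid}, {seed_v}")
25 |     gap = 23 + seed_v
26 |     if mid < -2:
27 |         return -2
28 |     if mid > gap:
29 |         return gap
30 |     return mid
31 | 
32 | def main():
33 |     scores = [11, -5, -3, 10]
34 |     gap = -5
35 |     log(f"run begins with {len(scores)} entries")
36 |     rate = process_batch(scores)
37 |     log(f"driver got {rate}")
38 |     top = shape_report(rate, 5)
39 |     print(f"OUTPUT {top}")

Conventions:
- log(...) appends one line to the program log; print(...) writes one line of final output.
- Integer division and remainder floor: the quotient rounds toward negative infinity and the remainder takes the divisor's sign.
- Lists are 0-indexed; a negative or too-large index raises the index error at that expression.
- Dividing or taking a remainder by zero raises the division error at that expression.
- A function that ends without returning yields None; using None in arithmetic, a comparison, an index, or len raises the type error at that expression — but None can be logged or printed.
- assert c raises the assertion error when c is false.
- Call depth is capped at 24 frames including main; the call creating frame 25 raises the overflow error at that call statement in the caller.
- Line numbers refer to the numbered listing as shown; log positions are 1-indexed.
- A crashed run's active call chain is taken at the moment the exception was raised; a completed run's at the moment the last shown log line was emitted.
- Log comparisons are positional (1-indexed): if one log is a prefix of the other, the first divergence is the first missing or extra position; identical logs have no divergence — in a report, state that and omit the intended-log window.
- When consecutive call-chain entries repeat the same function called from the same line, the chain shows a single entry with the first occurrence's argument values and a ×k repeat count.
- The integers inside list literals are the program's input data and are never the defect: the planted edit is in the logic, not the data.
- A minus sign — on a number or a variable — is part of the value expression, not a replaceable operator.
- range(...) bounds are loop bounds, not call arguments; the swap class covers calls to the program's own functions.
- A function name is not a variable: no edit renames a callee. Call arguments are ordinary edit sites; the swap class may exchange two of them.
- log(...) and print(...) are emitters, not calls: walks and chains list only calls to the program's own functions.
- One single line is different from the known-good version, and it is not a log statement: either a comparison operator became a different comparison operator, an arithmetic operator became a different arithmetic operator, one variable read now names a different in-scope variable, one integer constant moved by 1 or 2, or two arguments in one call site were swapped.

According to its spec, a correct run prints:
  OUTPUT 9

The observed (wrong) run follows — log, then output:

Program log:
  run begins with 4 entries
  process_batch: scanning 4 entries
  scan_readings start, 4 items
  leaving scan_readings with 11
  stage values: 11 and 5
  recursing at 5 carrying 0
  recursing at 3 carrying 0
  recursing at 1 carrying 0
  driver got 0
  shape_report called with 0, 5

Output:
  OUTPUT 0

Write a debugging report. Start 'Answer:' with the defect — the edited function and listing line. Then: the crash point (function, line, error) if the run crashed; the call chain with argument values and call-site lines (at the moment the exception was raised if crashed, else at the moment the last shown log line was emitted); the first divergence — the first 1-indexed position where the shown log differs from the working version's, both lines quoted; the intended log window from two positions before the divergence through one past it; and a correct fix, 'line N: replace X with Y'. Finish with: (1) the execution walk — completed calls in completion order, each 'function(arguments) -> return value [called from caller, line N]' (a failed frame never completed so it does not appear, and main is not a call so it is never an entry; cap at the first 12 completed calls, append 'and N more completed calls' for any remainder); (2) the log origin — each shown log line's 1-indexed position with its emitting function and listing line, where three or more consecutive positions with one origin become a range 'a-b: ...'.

Answer: the defect is in index_entries at line 5.
Key observation: Log line 7 is where behavior first shows: 'recursing at 3 carrying 0' appears instead of 'recursing at 3 carrying 5'.
Call chain: main -> shape_report(0, 5) (called at line 38).
First divergence: position 7; shown 'recursing at 3 carrying 0' vs intended 'recursing at 3 carrying 5'.
Intended log window:
  5: stage values: 11 and 5
  6: recursing at 5 carrying 0
  7: recursing at 3 carrying 5
  8: recursing at 1 carrying 8
Execution walk:
  scan_readings([11, -5, -3, 10]) -> 11  [called from process_batch, line 18]
  index_entries(-1, 0) -> 0  [called from index_entries, line 5]
  index_entries(1, 0) -> 0  [called from index_entries, line 5]
  index_entries(3, 0) -> 0  [called from index_entries, line 5]
  index_entries(5, 0) -> 0  [called from process_batch, line 21]
  process_batch([11, -5, -3, 10]) -> 0  [called from main, line 36]
  shape_report(0, 5) -> 0  [called from main, line 38]
Origin of each log line:
  1: logged in main at line 35
  2: logged in process_batch at line 17
  3: logged in scan_readings at line 8
  4: logged in scan_readings at line 13
  5: logged in process_batch at line 20
  6-8: logged in index_entries at line 4
  9: logged in main at line 37
  10: logged in shape_report at line 24
A correct fix: line 5: replace `mark + mark` with `mark + rate`.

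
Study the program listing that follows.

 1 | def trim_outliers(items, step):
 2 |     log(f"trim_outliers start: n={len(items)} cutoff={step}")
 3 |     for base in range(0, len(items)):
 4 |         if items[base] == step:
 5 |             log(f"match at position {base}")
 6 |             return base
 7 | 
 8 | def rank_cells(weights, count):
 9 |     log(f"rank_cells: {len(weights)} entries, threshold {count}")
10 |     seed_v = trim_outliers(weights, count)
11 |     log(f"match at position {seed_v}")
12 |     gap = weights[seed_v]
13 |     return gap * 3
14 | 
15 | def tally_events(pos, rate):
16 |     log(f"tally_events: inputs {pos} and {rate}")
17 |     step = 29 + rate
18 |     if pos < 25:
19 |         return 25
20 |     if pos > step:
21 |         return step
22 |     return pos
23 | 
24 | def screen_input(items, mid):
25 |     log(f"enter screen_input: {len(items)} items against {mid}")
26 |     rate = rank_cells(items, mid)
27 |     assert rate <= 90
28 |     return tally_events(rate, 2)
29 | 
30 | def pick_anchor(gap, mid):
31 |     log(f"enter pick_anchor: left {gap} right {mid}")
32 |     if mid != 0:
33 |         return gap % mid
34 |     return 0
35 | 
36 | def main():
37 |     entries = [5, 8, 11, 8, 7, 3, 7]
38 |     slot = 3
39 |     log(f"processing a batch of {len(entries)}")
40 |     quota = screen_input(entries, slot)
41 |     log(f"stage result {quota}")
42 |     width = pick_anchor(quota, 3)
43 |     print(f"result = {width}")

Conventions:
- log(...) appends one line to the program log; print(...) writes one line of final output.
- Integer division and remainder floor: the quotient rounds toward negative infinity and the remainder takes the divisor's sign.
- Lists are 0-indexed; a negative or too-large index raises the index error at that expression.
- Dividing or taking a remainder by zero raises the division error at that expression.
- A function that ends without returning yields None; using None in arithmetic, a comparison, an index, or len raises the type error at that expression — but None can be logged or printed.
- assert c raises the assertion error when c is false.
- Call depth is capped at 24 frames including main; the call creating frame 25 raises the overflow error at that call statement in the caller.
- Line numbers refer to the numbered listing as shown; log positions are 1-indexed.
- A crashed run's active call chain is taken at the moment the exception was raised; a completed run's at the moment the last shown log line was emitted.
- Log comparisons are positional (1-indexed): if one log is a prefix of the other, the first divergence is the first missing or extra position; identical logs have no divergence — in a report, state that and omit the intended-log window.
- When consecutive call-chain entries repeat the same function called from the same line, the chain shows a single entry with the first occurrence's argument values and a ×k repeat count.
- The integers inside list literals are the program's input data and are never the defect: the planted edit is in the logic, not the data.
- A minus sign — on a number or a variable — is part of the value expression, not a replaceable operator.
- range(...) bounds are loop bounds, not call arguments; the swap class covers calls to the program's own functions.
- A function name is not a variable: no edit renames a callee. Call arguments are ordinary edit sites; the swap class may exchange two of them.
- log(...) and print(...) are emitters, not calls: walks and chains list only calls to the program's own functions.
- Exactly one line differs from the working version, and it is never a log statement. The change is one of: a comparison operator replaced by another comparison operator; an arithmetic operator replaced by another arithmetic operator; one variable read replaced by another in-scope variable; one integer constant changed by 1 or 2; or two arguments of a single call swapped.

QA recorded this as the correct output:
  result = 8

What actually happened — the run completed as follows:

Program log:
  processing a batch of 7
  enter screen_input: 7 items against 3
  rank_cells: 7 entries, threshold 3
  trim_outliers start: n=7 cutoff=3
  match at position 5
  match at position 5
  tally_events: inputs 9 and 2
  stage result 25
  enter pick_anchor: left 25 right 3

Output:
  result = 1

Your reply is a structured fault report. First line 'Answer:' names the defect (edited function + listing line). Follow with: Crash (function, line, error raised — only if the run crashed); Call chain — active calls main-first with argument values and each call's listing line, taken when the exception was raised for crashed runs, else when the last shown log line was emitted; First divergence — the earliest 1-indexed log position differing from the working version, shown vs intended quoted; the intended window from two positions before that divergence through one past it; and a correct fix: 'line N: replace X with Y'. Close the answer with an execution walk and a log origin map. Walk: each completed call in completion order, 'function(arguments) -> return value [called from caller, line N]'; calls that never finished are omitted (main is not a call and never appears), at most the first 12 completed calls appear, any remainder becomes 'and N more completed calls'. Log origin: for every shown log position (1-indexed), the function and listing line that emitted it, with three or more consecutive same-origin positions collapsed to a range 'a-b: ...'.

Answer: the defect is in pick_anchor at line 33.
Key observation: The two runs log identically and part ways only at the printed values.
Call chain: main -> pick_anchor(25, 3) (called at line 42).
First divergence: there is none — every log position agrees.
Execution walk:
  trim_outliers([5, 8, 11, 8, 7, 3, 7], 3) -> 5  [called from rank_cells, line 10]
  rank_cells([5, 8, 11, 8, 7, 3, 7], 3) -> 9  [called from screen_input, line 26]
  tally_events(9, 2) -> 25  [called from screen_input, line 28]
  screen_input([5, 8, 11, 8, 7, 3, 7], 3) -> 25  [called from main, line 40]
  pick_anchor(25, 3) -> 1  [called from main, line 42]
Log line origins:
  1: logged in main at line 39
  2: logged in screen_input at line 25
  3: logged in rank_cells at line 9
  4: logged in trim_outliers at line 2
  5: logged in trim_outliers at line 5
  6: logged in rank_cells at line 11
  7: logged in tally_events at line 16
  8: logged in main at line 41
  9: logged in pick_anchor at line 31
A correct fix: line 33: replace `%` with `//`.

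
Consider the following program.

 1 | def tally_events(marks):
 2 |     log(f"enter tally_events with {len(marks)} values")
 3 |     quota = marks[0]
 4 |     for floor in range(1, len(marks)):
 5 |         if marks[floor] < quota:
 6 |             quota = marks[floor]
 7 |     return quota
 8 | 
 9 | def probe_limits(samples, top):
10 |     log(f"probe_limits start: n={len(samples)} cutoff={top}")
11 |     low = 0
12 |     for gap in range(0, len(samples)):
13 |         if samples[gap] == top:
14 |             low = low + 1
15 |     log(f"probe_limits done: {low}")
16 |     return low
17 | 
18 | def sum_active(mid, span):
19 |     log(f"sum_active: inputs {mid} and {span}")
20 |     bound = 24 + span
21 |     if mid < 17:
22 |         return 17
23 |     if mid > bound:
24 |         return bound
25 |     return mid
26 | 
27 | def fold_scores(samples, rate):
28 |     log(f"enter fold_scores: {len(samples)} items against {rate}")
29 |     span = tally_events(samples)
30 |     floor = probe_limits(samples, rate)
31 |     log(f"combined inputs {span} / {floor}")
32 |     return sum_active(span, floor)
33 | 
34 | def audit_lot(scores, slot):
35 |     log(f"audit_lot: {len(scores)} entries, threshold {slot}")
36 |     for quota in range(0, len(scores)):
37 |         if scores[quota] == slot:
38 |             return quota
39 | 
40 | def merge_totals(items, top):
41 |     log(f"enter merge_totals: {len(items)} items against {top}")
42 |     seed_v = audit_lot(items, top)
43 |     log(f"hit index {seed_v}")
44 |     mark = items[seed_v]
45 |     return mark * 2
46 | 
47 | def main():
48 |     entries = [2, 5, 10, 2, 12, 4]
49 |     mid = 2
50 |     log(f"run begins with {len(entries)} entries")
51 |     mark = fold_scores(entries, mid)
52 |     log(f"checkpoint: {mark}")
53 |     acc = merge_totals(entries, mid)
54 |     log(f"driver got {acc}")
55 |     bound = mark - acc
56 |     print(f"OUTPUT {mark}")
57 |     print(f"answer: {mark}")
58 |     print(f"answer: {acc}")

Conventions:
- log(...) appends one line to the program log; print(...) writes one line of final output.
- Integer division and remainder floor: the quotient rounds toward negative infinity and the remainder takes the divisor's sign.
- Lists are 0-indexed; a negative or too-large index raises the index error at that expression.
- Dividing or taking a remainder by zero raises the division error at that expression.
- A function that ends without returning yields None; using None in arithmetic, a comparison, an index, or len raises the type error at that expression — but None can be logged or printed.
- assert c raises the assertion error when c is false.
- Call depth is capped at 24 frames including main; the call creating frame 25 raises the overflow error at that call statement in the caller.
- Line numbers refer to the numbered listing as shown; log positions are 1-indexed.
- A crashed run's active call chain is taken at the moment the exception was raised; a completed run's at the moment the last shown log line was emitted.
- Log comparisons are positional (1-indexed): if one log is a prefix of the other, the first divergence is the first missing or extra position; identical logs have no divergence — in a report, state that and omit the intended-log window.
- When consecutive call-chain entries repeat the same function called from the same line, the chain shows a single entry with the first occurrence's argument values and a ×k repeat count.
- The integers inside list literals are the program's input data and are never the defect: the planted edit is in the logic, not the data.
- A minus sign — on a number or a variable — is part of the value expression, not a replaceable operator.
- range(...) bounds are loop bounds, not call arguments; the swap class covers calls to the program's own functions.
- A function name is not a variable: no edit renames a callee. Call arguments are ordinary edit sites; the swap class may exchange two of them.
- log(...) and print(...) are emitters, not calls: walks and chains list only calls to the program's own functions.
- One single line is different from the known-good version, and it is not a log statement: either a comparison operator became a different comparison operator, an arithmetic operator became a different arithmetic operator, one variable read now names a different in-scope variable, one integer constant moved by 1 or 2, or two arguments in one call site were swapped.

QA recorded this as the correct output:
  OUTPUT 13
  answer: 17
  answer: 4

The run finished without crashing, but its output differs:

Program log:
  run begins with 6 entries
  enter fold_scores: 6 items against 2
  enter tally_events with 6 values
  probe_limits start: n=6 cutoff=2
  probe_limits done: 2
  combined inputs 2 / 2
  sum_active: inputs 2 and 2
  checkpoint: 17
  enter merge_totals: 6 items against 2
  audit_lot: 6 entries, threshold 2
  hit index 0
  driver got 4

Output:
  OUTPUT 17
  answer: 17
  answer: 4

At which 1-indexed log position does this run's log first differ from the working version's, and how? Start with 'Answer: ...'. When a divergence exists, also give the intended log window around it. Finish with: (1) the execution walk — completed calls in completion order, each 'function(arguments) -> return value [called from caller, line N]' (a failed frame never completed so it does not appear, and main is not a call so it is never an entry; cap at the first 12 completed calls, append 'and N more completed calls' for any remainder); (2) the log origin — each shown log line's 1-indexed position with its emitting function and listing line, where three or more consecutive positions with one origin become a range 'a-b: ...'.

Answer: none (the log streams are identical).
Execution walk:
  tally_events([2, 5, 10, 2, 12, 4]) -> 2  [called from fold_scores, line 29]
  probe_limits([2, 5, 10, 2, 12, 4], 2) -> 2  [called from fold_scores, line 30]
  sum_active(2, 2) -> 17  [called from fold_scores, line 32]
  fold_scores([2, 5, 10, 2, 12, 4], 2) -> 17  [called from main, line 51]
  audit_lot([2, 5, 10, 2, 12, 4], 2) -> 0  [called from merge_totals, line 42]
  merge_totals([2, 5, 10, 2, 12, 4], 2) -> 4  [called from main, line 53]
Log origins:
  1: emitted by main (line 50)
  2: emitted by fold_scores (line 28)
  3: emitted by tally_events (line 2)
  4: emitted by probe_limits (line 10)
  5: emitted by probe_limits (line 15)
  6: emitted by fold_scores (line 31)
  7: emitted by sum_active (line 19)
  8: emitted by main (line 52)
  9: emitted by merge_totals (line 41)
  10: emitted by audit_lot (line 35)
  11: emitted by merge_totals (line 43)
  12: emitted by main (line 54)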